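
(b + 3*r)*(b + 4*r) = b^2 + 7*b*r + 12*r^2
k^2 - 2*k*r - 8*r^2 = (k - 4*r)*(k + 2*r)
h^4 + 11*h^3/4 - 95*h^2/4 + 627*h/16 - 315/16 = (h - 3/2)^2*(h - 5/4)*(h + 7)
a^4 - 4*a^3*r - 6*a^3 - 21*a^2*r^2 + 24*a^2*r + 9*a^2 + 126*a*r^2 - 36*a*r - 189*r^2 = (a - 3)^2*(a - 7*r)*(a + 3*r)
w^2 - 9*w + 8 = (w - 8)*(w - 1)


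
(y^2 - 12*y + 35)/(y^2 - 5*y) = (y - 7)/y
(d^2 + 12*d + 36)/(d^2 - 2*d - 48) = (d + 6)/(d - 8)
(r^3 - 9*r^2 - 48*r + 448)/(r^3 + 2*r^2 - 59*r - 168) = (r - 8)/(r + 3)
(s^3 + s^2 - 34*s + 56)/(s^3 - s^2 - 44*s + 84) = (s - 4)/(s - 6)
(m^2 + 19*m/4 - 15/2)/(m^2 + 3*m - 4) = (4*m^2 + 19*m - 30)/(4*(m^2 + 3*m - 4))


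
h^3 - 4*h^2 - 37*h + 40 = (h - 8)*(h - 1)*(h + 5)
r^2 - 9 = (r - 3)*(r + 3)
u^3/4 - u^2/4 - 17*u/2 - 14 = (u/4 + 1/2)*(u - 7)*(u + 4)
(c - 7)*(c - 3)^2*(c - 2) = c^4 - 15*c^3 + 77*c^2 - 165*c + 126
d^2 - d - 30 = (d - 6)*(d + 5)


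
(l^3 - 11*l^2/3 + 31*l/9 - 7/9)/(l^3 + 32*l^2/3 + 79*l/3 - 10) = (3*l^2 - 10*l + 7)/(3*(l^2 + 11*l + 30))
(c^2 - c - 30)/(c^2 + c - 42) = (c + 5)/(c + 7)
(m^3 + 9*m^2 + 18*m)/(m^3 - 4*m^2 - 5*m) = (m^2 + 9*m + 18)/(m^2 - 4*m - 5)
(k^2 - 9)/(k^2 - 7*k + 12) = (k + 3)/(k - 4)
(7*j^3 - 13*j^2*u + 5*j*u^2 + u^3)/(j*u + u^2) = (7*j^3 - 13*j^2*u + 5*j*u^2 + u^3)/(u*(j + u))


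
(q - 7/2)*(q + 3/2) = q^2 - 2*q - 21/4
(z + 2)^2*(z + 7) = z^3 + 11*z^2 + 32*z + 28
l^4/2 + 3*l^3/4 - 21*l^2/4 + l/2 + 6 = (l/2 + 1/2)*(l - 2)*(l - 3/2)*(l + 4)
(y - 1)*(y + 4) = y^2 + 3*y - 4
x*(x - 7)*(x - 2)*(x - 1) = x^4 - 10*x^3 + 23*x^2 - 14*x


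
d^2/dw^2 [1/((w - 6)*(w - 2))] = 2*((w - 6)^2 + (w - 6)*(w - 2) + (w - 2)^2)/((w - 6)^3*(w - 2)^3)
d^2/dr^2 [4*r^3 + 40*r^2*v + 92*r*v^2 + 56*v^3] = 24*r + 80*v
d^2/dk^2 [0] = 0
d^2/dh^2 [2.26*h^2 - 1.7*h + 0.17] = 4.52000000000000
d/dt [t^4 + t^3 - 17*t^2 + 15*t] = 4*t^3 + 3*t^2 - 34*t + 15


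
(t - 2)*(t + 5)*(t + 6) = t^3 + 9*t^2 + 8*t - 60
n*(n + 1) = n^2 + n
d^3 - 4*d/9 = d*(d - 2/3)*(d + 2/3)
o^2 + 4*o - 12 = (o - 2)*(o + 6)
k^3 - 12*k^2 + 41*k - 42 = (k - 7)*(k - 3)*(k - 2)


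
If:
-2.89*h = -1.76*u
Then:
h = 0.608996539792388*u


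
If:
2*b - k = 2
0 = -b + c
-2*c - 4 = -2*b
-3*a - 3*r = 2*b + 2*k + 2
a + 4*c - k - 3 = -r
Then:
No Solution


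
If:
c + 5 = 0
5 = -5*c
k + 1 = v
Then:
No Solution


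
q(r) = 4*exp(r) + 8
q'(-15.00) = 0.00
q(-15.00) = 8.00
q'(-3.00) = 0.20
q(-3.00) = 8.20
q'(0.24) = 5.08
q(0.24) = 13.08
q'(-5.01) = 0.03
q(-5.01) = 8.03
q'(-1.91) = 0.59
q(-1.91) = 8.59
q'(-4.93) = 0.03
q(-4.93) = 8.03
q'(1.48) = 17.57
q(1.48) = 25.57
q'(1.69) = 21.68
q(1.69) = 29.68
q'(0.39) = 5.91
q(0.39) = 13.91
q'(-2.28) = 0.41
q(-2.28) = 8.41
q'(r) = 4*exp(r)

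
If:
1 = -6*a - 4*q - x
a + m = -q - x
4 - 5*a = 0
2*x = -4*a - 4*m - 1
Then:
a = 4/5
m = -89/20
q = -63/20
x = 34/5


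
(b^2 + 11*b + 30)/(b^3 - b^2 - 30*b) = (b + 6)/(b*(b - 6))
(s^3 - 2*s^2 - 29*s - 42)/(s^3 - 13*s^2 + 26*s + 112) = (s + 3)/(s - 8)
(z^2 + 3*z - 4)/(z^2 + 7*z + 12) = (z - 1)/(z + 3)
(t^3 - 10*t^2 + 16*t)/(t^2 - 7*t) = (t^2 - 10*t + 16)/(t - 7)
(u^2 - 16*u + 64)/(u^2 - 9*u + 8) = (u - 8)/(u - 1)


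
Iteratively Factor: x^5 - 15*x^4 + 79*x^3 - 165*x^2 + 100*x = (x - 1)*(x^4 - 14*x^3 + 65*x^2 - 100*x) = x*(x - 1)*(x^3 - 14*x^2 + 65*x - 100) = x*(x - 5)*(x - 1)*(x^2 - 9*x + 20) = x*(x - 5)*(x - 4)*(x - 1)*(x - 5)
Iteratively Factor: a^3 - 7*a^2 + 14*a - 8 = (a - 1)*(a^2 - 6*a + 8) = (a - 2)*(a - 1)*(a - 4)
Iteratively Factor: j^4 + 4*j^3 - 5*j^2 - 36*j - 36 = (j - 3)*(j^3 + 7*j^2 + 16*j + 12) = (j - 3)*(j + 2)*(j^2 + 5*j + 6) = (j - 3)*(j + 2)^2*(j + 3)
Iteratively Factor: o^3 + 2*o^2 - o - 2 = (o + 2)*(o^2 - 1) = (o + 1)*(o + 2)*(o - 1)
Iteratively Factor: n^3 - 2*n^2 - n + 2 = (n + 1)*(n^2 - 3*n + 2) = (n - 1)*(n + 1)*(n - 2)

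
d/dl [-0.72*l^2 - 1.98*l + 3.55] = -1.44*l - 1.98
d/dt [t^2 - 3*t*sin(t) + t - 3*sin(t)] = -3*t*cos(t) + 2*t - 3*sqrt(2)*sin(t + pi/4) + 1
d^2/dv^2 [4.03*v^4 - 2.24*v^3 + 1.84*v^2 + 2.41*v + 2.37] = 48.36*v^2 - 13.44*v + 3.68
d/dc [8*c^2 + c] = 16*c + 1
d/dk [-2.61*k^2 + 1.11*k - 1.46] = 1.11 - 5.22*k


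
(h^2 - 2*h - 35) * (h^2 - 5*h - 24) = h^4 - 7*h^3 - 49*h^2 + 223*h + 840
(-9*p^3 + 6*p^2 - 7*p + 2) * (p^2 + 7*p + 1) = -9*p^5 - 57*p^4 + 26*p^3 - 41*p^2 + 7*p + 2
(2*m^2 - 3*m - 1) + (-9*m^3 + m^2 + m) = -9*m^3 + 3*m^2 - 2*m - 1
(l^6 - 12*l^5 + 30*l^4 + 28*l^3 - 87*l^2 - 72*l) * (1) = l^6 - 12*l^5 + 30*l^4 + 28*l^3 - 87*l^2 - 72*l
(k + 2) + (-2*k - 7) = -k - 5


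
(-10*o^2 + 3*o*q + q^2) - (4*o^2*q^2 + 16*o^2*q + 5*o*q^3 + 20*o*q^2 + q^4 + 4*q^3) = -4*o^2*q^2 - 16*o^2*q - 10*o^2 - 5*o*q^3 - 20*o*q^2 + 3*o*q - q^4 - 4*q^3 + q^2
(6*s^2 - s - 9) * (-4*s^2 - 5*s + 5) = -24*s^4 - 26*s^3 + 71*s^2 + 40*s - 45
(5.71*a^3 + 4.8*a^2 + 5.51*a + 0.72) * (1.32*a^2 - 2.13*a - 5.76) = 7.5372*a^5 - 5.8263*a^4 - 35.8404*a^3 - 38.4339*a^2 - 33.2712*a - 4.1472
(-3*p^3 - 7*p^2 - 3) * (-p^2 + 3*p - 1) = 3*p^5 - 2*p^4 - 18*p^3 + 10*p^2 - 9*p + 3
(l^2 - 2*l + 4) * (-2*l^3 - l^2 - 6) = -2*l^5 + 3*l^4 - 6*l^3 - 10*l^2 + 12*l - 24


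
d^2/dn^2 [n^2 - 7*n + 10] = 2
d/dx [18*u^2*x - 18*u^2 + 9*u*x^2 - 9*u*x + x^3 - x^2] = 18*u^2 + 18*u*x - 9*u + 3*x^2 - 2*x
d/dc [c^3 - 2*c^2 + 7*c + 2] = 3*c^2 - 4*c + 7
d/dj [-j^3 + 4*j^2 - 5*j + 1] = -3*j^2 + 8*j - 5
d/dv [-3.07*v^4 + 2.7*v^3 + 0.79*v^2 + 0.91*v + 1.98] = -12.28*v^3 + 8.1*v^2 + 1.58*v + 0.91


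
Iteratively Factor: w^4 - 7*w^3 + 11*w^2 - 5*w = (w - 5)*(w^3 - 2*w^2 + w) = (w - 5)*(w - 1)*(w^2 - w) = (w - 5)*(w - 1)^2*(w)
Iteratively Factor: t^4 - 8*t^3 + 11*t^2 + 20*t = (t - 5)*(t^3 - 3*t^2 - 4*t) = (t - 5)*(t + 1)*(t^2 - 4*t) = (t - 5)*(t - 4)*(t + 1)*(t)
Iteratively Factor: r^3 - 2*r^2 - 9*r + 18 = (r + 3)*(r^2 - 5*r + 6) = (r - 3)*(r + 3)*(r - 2)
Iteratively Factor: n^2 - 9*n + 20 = (n - 4)*(n - 5)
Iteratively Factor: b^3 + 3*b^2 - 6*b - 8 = (b - 2)*(b^2 + 5*b + 4) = (b - 2)*(b + 1)*(b + 4)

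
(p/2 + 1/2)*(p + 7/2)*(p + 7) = p^3/2 + 23*p^2/4 + 35*p/2 + 49/4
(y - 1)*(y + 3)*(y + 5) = y^3 + 7*y^2 + 7*y - 15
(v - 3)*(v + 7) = v^2 + 4*v - 21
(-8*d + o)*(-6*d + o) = 48*d^2 - 14*d*o + o^2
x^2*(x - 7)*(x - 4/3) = x^4 - 25*x^3/3 + 28*x^2/3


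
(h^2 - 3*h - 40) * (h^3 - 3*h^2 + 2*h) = h^5 - 6*h^4 - 29*h^3 + 114*h^2 - 80*h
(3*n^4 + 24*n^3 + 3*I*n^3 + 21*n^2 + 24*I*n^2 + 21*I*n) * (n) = 3*n^5 + 24*n^4 + 3*I*n^4 + 21*n^3 + 24*I*n^3 + 21*I*n^2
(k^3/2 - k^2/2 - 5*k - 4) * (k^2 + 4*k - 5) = k^5/2 + 3*k^4/2 - 19*k^3/2 - 43*k^2/2 + 9*k + 20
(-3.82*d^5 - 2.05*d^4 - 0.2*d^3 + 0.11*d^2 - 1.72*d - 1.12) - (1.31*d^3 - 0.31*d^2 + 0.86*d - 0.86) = -3.82*d^5 - 2.05*d^4 - 1.51*d^3 + 0.42*d^2 - 2.58*d - 0.26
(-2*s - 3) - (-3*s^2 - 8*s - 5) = 3*s^2 + 6*s + 2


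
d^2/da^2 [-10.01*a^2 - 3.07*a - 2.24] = -20.0200000000000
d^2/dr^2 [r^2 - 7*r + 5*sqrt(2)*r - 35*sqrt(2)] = 2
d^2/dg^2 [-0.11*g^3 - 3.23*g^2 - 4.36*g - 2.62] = -0.66*g - 6.46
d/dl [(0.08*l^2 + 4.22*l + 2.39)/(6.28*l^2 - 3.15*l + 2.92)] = (-26.7536*l^2 - 29.5512*l + 19.8509)/(39.4384*l^4 - 39.564*l^3 + 46.5977*l^2 - 18.396*l + 8.5264)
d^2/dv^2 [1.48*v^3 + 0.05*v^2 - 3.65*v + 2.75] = 8.88*v + 0.1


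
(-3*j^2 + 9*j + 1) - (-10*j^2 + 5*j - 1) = 7*j^2 + 4*j + 2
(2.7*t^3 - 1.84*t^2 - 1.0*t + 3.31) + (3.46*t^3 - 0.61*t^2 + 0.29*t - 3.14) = 6.16*t^3 - 2.45*t^2 - 0.71*t + 0.17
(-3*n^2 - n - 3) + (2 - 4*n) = -3*n^2 - 5*n - 1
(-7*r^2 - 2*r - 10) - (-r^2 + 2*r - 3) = -6*r^2 - 4*r - 7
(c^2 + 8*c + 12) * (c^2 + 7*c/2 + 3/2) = c^4 + 23*c^3/2 + 83*c^2/2 + 54*c + 18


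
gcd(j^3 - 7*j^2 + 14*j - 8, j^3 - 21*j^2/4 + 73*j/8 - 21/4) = j - 2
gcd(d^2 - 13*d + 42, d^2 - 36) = d - 6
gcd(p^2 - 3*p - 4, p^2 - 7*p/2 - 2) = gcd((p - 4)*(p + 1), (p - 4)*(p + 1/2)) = p - 4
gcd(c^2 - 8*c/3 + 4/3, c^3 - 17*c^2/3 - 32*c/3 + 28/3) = c - 2/3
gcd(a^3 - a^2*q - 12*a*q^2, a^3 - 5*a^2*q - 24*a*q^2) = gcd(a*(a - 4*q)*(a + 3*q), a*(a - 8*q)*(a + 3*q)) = a^2 + 3*a*q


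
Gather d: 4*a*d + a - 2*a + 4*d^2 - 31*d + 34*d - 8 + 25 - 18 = -a + 4*d^2 + d*(4*a + 3) - 1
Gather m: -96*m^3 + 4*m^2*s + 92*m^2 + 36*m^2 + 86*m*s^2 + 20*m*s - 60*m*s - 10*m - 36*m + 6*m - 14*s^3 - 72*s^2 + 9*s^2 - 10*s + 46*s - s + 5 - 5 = -96*m^3 + m^2*(4*s + 128) + m*(86*s^2 - 40*s - 40) - 14*s^3 - 63*s^2 + 35*s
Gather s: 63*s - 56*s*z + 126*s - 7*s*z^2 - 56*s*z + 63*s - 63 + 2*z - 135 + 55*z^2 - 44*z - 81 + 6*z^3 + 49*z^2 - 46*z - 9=s*(-7*z^2 - 112*z + 252) + 6*z^3 + 104*z^2 - 88*z - 288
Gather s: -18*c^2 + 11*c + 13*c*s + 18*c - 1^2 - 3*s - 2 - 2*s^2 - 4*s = -18*c^2 + 29*c - 2*s^2 + s*(13*c - 7) - 3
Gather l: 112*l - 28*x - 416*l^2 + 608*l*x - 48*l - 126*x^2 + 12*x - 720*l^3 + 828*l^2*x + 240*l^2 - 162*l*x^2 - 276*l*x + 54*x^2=-720*l^3 + l^2*(828*x - 176) + l*(-162*x^2 + 332*x + 64) - 72*x^2 - 16*x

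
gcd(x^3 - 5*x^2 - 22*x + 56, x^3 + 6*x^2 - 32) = x^2 + 2*x - 8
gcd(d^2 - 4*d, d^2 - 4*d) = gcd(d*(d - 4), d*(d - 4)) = d^2 - 4*d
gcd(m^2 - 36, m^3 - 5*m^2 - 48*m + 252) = m - 6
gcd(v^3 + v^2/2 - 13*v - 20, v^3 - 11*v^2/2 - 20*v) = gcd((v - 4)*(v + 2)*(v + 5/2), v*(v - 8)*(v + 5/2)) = v + 5/2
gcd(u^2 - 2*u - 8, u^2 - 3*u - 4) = u - 4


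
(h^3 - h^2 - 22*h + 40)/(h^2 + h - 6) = (h^2 + h - 20)/(h + 3)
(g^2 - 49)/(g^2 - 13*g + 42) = (g + 7)/(g - 6)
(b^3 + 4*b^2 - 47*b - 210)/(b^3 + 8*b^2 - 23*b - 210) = (b^2 - 2*b - 35)/(b^2 + 2*b - 35)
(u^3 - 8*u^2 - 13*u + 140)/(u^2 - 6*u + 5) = (u^2 - 3*u - 28)/(u - 1)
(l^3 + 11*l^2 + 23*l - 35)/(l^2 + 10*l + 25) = (l^2 + 6*l - 7)/(l + 5)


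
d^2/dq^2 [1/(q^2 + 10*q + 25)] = 6/(q^4 + 20*q^3 + 150*q^2 + 500*q + 625)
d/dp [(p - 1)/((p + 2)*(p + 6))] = (-p^2 + 2*p + 20)/(p^4 + 16*p^3 + 88*p^2 + 192*p + 144)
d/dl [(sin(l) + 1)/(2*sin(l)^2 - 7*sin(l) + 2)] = (-4*sin(l) + cos(2*l) + 8)*cos(l)/(-7*sin(l) - cos(2*l) + 3)^2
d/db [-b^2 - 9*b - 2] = -2*b - 9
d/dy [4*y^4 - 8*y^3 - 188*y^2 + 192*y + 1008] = 16*y^3 - 24*y^2 - 376*y + 192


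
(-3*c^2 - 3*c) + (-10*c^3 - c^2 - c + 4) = -10*c^3 - 4*c^2 - 4*c + 4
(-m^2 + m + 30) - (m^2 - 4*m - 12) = -2*m^2 + 5*m + 42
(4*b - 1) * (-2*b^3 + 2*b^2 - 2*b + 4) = -8*b^4 + 10*b^3 - 10*b^2 + 18*b - 4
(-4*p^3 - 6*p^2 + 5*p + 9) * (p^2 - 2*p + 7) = -4*p^5 + 2*p^4 - 11*p^3 - 43*p^2 + 17*p + 63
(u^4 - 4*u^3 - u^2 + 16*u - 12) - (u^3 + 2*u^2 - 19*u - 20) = u^4 - 5*u^3 - 3*u^2 + 35*u + 8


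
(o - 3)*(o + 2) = o^2 - o - 6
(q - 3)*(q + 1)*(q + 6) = q^3 + 4*q^2 - 15*q - 18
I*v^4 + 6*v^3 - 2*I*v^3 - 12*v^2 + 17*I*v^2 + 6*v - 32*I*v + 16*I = (v - 1)*(v - 8*I)*(v + 2*I)*(I*v - I)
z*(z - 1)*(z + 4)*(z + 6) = z^4 + 9*z^3 + 14*z^2 - 24*z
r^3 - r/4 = r*(r - 1/2)*(r + 1/2)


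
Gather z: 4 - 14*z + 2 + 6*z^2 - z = 6*z^2 - 15*z + 6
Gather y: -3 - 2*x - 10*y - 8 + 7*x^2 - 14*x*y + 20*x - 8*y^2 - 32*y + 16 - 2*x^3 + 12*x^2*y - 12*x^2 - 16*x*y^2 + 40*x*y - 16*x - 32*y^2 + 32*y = -2*x^3 - 5*x^2 + 2*x + y^2*(-16*x - 40) + y*(12*x^2 + 26*x - 10) + 5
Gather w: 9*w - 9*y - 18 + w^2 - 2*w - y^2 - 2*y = w^2 + 7*w - y^2 - 11*y - 18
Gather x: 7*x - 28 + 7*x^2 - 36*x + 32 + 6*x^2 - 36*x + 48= 13*x^2 - 65*x + 52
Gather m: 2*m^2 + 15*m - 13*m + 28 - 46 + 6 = 2*m^2 + 2*m - 12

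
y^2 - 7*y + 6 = (y - 6)*(y - 1)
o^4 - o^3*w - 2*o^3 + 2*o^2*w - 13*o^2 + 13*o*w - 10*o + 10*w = (o - 5)*(o + 1)*(o + 2)*(o - w)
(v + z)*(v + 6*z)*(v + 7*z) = v^3 + 14*v^2*z + 55*v*z^2 + 42*z^3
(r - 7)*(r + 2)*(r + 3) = r^3 - 2*r^2 - 29*r - 42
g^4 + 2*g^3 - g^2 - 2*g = g*(g - 1)*(g + 1)*(g + 2)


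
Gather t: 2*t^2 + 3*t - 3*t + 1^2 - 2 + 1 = 2*t^2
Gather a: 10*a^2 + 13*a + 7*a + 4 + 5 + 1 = 10*a^2 + 20*a + 10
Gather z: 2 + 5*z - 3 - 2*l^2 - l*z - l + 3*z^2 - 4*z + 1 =-2*l^2 - l + 3*z^2 + z*(1 - l)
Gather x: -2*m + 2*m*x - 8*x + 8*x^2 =-2*m + 8*x^2 + x*(2*m - 8)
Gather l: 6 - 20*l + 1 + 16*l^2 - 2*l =16*l^2 - 22*l + 7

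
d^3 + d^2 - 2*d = d*(d - 1)*(d + 2)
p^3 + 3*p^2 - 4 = (p - 1)*(p + 2)^2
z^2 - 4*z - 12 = (z - 6)*(z + 2)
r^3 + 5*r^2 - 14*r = r*(r - 2)*(r + 7)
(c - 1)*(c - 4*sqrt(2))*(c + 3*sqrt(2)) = c^3 - sqrt(2)*c^2 - c^2 - 24*c + sqrt(2)*c + 24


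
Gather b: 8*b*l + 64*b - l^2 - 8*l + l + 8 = b*(8*l + 64) - l^2 - 7*l + 8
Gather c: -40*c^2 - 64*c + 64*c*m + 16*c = -40*c^2 + c*(64*m - 48)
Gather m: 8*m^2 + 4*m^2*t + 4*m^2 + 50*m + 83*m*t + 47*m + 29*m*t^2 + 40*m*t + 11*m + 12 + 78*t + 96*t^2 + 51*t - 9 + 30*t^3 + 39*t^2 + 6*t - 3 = m^2*(4*t + 12) + m*(29*t^2 + 123*t + 108) + 30*t^3 + 135*t^2 + 135*t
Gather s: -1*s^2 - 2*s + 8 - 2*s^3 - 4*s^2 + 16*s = -2*s^3 - 5*s^2 + 14*s + 8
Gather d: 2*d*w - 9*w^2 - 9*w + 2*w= 2*d*w - 9*w^2 - 7*w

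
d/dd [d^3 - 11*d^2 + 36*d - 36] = 3*d^2 - 22*d + 36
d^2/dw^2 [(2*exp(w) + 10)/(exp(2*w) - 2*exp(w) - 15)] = 2*(exp(4*w) + 22*exp(3*w) + 60*exp(2*w) + 290*exp(w) + 75)*exp(w)/(exp(6*w) - 6*exp(5*w) - 33*exp(4*w) + 172*exp(3*w) + 495*exp(2*w) - 1350*exp(w) - 3375)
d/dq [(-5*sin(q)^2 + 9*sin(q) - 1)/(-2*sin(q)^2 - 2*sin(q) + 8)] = 7*(-6*sin(q) - cos(2*q) + 6)*cos(q)/(2*(sin(q)^2 + sin(q) - 4)^2)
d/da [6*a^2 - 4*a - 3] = 12*a - 4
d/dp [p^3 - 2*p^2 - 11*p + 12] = 3*p^2 - 4*p - 11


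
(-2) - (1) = -3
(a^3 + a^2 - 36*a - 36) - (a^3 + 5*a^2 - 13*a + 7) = -4*a^2 - 23*a - 43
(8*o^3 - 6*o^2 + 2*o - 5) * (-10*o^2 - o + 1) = -80*o^5 + 52*o^4 - 6*o^3 + 42*o^2 + 7*o - 5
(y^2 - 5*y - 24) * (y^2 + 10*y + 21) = y^4 + 5*y^3 - 53*y^2 - 345*y - 504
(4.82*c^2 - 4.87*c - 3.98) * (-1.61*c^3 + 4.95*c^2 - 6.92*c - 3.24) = -7.7602*c^5 + 31.6997*c^4 - 51.0531*c^3 - 1.6174*c^2 + 43.3204*c + 12.8952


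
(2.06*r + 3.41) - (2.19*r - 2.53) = 5.94 - 0.13*r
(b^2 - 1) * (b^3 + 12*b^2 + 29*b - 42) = b^5 + 12*b^4 + 28*b^3 - 54*b^2 - 29*b + 42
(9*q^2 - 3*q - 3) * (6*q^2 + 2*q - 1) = 54*q^4 - 33*q^2 - 3*q + 3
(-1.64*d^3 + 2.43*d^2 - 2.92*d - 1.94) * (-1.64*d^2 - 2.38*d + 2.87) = 2.6896*d^5 - 0.0820000000000003*d^4 - 5.7014*d^3 + 17.1053*d^2 - 3.7632*d - 5.5678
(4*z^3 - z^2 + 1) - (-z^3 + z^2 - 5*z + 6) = 5*z^3 - 2*z^2 + 5*z - 5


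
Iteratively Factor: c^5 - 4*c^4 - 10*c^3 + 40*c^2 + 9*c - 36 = (c - 3)*(c^4 - c^3 - 13*c^2 + c + 12) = (c - 3)*(c - 1)*(c^3 - 13*c - 12) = (c - 4)*(c - 3)*(c - 1)*(c^2 + 4*c + 3) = (c - 4)*(c - 3)*(c - 1)*(c + 1)*(c + 3)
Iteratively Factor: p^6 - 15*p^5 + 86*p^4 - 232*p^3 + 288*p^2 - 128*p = (p - 4)*(p^5 - 11*p^4 + 42*p^3 - 64*p^2 + 32*p) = (p - 4)^2*(p^4 - 7*p^3 + 14*p^2 - 8*p) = p*(p - 4)^2*(p^3 - 7*p^2 + 14*p - 8) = p*(p - 4)^2*(p - 1)*(p^2 - 6*p + 8) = p*(p - 4)^2*(p - 2)*(p - 1)*(p - 4)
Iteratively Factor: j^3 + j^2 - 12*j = (j)*(j^2 + j - 12) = j*(j - 3)*(j + 4)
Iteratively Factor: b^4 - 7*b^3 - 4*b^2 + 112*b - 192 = (b - 4)*(b^3 - 3*b^2 - 16*b + 48) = (b - 4)*(b - 3)*(b^2 - 16) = (b - 4)*(b - 3)*(b + 4)*(b - 4)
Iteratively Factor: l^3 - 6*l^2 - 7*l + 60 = (l - 4)*(l^2 - 2*l - 15) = (l - 4)*(l + 3)*(l - 5)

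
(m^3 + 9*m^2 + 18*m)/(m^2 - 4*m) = (m^2 + 9*m + 18)/(m - 4)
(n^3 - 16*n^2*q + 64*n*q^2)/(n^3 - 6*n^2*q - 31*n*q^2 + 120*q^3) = n*(-n + 8*q)/(-n^2 - 2*n*q + 15*q^2)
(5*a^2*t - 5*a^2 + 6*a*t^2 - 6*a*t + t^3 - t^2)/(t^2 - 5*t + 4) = (5*a^2 + 6*a*t + t^2)/(t - 4)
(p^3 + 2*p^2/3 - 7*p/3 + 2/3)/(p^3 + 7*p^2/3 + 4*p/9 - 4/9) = 3*(p - 1)/(3*p + 2)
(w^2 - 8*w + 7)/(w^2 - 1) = (w - 7)/(w + 1)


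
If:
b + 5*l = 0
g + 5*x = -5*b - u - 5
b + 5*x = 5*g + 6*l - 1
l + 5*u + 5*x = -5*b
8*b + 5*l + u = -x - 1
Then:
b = -25/151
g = -2886/3775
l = 5/151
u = 3966/3775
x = -3366/3775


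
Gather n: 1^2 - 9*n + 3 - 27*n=4 - 36*n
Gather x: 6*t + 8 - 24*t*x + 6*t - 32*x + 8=12*t + x*(-24*t - 32) + 16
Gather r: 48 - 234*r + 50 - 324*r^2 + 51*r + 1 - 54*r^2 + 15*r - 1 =-378*r^2 - 168*r + 98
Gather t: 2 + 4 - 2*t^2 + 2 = 8 - 2*t^2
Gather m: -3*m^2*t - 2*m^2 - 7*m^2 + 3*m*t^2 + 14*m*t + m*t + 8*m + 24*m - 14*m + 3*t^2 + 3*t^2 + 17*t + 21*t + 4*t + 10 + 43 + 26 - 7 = m^2*(-3*t - 9) + m*(3*t^2 + 15*t + 18) + 6*t^2 + 42*t + 72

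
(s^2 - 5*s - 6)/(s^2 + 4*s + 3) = (s - 6)/(s + 3)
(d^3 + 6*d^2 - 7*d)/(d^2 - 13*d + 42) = d*(d^2 + 6*d - 7)/(d^2 - 13*d + 42)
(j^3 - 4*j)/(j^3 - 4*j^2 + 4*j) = (j + 2)/(j - 2)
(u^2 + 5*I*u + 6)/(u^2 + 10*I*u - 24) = (u - I)/(u + 4*I)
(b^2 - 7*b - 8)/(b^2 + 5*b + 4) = (b - 8)/(b + 4)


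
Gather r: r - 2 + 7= r + 5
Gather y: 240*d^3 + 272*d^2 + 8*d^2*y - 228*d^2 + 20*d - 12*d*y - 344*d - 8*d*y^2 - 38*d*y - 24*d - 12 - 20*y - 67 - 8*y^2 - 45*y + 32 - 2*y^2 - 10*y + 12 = 240*d^3 + 44*d^2 - 348*d + y^2*(-8*d - 10) + y*(8*d^2 - 50*d - 75) - 35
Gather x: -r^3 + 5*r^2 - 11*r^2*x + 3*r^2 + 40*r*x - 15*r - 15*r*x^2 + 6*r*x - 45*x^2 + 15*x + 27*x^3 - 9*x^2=-r^3 + 8*r^2 - 15*r + 27*x^3 + x^2*(-15*r - 54) + x*(-11*r^2 + 46*r + 15)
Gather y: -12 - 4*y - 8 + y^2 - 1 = y^2 - 4*y - 21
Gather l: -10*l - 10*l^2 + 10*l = -10*l^2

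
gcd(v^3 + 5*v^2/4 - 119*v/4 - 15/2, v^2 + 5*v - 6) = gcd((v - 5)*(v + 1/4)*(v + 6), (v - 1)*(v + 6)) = v + 6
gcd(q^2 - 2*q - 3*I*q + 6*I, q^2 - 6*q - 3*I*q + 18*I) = q - 3*I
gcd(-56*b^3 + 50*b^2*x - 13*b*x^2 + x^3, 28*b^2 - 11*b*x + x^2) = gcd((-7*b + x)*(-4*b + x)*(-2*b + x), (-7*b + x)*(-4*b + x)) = 28*b^2 - 11*b*x + x^2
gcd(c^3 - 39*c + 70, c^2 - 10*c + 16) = c - 2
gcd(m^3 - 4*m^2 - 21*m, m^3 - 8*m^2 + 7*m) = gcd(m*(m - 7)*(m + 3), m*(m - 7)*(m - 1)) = m^2 - 7*m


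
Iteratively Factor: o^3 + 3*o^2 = (o)*(o^2 + 3*o) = o*(o + 3)*(o)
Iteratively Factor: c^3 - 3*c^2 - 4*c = (c + 1)*(c^2 - 4*c) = c*(c + 1)*(c - 4)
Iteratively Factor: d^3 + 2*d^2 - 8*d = (d - 2)*(d^2 + 4*d) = (d - 2)*(d + 4)*(d)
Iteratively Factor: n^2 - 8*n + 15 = (n - 3)*(n - 5)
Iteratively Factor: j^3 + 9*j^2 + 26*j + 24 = (j + 2)*(j^2 + 7*j + 12) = (j + 2)*(j + 3)*(j + 4)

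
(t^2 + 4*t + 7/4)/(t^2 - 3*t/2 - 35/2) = (t + 1/2)/(t - 5)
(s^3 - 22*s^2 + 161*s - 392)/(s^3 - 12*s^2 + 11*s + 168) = (s - 7)/(s + 3)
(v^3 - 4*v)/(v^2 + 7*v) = (v^2 - 4)/(v + 7)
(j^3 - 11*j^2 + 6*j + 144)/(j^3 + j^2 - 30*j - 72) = (j - 8)/(j + 4)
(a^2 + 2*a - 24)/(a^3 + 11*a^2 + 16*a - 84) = (a - 4)/(a^2 + 5*a - 14)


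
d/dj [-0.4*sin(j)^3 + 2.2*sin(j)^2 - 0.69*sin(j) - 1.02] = (-1.2*sin(j)^2 + 4.4*sin(j) - 0.69)*cos(j)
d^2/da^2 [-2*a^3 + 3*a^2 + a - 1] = 6 - 12*a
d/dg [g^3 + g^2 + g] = 3*g^2 + 2*g + 1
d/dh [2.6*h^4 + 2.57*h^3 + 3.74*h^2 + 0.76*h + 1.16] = 10.4*h^3 + 7.71*h^2 + 7.48*h + 0.76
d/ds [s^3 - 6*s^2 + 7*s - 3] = 3*s^2 - 12*s + 7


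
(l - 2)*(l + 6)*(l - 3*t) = l^3 - 3*l^2*t + 4*l^2 - 12*l*t - 12*l + 36*t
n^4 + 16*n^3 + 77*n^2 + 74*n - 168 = (n - 1)*(n + 4)*(n + 6)*(n + 7)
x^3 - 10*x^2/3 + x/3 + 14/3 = (x - 7/3)*(x - 2)*(x + 1)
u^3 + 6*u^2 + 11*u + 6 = (u + 1)*(u + 2)*(u + 3)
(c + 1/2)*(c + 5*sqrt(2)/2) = c^2 + c/2 + 5*sqrt(2)*c/2 + 5*sqrt(2)/4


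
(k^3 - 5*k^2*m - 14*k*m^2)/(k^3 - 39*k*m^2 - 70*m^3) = k/(k + 5*m)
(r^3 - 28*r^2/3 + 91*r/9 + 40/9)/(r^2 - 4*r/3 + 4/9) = (9*r^3 - 84*r^2 + 91*r + 40)/(9*r^2 - 12*r + 4)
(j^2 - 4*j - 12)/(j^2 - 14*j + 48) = (j + 2)/(j - 8)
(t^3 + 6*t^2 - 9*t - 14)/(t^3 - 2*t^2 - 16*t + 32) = (t^2 + 8*t + 7)/(t^2 - 16)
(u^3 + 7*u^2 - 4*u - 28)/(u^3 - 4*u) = (u + 7)/u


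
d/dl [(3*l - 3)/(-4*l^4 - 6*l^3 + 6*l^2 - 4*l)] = 3*(3*l^4 - l^3 - 6*l^2 + 3*l - 1)/(l^2*(4*l^6 + 12*l^5 - 3*l^4 - 10*l^3 + 21*l^2 - 12*l + 4))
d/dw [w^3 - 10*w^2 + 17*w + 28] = 3*w^2 - 20*w + 17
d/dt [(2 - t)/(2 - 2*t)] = 1/(2*(t - 1)^2)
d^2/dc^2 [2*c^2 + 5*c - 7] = 4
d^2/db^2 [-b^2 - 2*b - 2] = -2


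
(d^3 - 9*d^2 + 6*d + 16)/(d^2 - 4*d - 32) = (d^2 - d - 2)/(d + 4)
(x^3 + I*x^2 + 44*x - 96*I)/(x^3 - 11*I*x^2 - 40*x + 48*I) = (x + 8*I)/(x - 4*I)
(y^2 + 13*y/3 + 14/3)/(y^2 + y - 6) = (y^2 + 13*y/3 + 14/3)/(y^2 + y - 6)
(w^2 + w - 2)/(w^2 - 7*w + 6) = (w + 2)/(w - 6)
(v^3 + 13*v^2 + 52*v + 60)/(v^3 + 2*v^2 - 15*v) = (v^2 + 8*v + 12)/(v*(v - 3))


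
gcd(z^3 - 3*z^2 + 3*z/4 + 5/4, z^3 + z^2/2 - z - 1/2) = z^2 - z/2 - 1/2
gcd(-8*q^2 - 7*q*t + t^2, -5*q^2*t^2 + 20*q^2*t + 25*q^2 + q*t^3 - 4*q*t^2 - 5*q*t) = 1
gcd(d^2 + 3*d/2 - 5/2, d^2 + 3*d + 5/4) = d + 5/2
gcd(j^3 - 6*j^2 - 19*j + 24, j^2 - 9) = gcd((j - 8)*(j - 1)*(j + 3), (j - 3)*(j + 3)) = j + 3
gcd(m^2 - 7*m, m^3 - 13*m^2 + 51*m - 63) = m - 7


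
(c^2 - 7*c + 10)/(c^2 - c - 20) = (c - 2)/(c + 4)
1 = 1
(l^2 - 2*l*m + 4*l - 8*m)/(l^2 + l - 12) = (l - 2*m)/(l - 3)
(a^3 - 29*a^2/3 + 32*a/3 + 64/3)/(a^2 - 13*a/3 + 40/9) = 3*(a^2 - 7*a - 8)/(3*a - 5)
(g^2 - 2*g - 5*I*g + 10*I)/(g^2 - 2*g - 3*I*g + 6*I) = (g - 5*I)/(g - 3*I)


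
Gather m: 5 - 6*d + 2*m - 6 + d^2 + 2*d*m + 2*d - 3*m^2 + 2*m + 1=d^2 - 4*d - 3*m^2 + m*(2*d + 4)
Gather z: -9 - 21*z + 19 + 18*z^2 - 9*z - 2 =18*z^2 - 30*z + 8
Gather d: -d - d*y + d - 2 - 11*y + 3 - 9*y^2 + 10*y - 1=-d*y - 9*y^2 - y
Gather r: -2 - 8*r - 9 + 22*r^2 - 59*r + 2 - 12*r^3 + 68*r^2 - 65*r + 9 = -12*r^3 + 90*r^2 - 132*r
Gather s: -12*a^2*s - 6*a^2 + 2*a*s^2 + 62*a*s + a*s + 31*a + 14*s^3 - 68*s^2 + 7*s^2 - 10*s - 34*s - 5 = -6*a^2 + 31*a + 14*s^3 + s^2*(2*a - 61) + s*(-12*a^2 + 63*a - 44) - 5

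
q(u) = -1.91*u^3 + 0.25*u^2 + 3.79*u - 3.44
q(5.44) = -282.91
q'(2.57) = -32.77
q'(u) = -5.73*u^2 + 0.5*u + 3.79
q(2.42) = -19.87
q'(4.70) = -120.44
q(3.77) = -87.94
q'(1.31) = -5.39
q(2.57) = -24.47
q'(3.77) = -75.76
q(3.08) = -45.20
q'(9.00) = -455.84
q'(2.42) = -28.56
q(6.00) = -384.26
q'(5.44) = -163.06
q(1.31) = -2.34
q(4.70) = -178.41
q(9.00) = -1341.47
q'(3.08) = -49.03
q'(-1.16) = -4.50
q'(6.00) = -199.49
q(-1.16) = -4.52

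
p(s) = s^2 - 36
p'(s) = 2*s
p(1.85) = -32.58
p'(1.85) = 3.70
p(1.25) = -34.44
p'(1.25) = 2.50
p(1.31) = -34.28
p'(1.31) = 2.62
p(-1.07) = -34.86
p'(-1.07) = -2.14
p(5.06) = -10.40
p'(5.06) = 10.12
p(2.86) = -27.82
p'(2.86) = 5.72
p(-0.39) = -35.85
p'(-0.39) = -0.78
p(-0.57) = -35.68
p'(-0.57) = -1.14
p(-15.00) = 189.00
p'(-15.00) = -30.00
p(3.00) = -27.00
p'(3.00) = 6.00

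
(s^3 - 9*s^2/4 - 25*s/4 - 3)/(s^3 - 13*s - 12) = (s + 3/4)/(s + 3)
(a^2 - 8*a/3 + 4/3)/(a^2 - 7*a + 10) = (a - 2/3)/(a - 5)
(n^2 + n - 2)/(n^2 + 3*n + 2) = (n - 1)/(n + 1)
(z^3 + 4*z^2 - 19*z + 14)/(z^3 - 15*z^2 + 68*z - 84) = (z^2 + 6*z - 7)/(z^2 - 13*z + 42)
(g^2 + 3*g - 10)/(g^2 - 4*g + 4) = (g + 5)/(g - 2)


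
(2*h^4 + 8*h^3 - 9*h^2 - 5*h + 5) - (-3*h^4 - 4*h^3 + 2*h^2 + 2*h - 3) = 5*h^4 + 12*h^3 - 11*h^2 - 7*h + 8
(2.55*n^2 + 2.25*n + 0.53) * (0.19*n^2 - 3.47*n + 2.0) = 0.4845*n^4 - 8.421*n^3 - 2.6068*n^2 + 2.6609*n + 1.06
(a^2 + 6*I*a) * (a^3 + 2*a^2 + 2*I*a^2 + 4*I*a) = a^5 + 2*a^4 + 8*I*a^4 - 12*a^3 + 16*I*a^3 - 24*a^2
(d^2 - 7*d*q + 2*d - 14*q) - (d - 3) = d^2 - 7*d*q + d - 14*q + 3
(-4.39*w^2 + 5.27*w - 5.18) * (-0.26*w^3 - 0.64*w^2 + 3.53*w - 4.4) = 1.1414*w^5 + 1.4394*w^4 - 17.5227*w^3 + 41.2343*w^2 - 41.4734*w + 22.792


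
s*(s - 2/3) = s^2 - 2*s/3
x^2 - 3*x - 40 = (x - 8)*(x + 5)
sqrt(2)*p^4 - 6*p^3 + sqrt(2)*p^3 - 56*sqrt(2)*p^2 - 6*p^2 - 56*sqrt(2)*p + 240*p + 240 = (p - 6*sqrt(2))*(p - 2*sqrt(2))*(p + 5*sqrt(2))*(sqrt(2)*p + sqrt(2))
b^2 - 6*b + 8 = (b - 4)*(b - 2)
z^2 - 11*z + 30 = (z - 6)*(z - 5)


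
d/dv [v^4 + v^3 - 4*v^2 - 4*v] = 4*v^3 + 3*v^2 - 8*v - 4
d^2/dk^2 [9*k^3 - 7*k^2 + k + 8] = 54*k - 14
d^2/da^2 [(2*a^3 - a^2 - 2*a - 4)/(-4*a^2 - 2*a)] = 4*(a^3 + 12*a^2 + 6*a + 1)/(a^3*(8*a^3 + 12*a^2 + 6*a + 1))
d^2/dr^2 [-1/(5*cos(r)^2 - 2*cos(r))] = (50*(1 - cos(2*r))^2 + 75*cos(r) + 54*cos(2*r) - 15*cos(3*r) - 162)/(2*(5*cos(r) - 2)^3*cos(r)^3)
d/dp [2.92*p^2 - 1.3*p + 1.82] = 5.84*p - 1.3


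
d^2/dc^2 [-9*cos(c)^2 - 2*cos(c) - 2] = 2*cos(c) + 18*cos(2*c)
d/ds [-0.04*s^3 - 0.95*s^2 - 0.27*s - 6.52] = -0.12*s^2 - 1.9*s - 0.27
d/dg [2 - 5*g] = -5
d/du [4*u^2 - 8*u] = 8*u - 8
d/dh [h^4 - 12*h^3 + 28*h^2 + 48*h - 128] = 4*h^3 - 36*h^2 + 56*h + 48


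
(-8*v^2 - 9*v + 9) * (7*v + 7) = -56*v^3 - 119*v^2 + 63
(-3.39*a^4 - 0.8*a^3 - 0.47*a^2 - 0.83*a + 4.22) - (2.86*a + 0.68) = -3.39*a^4 - 0.8*a^3 - 0.47*a^2 - 3.69*a + 3.54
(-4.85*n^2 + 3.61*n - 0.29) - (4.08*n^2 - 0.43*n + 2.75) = -8.93*n^2 + 4.04*n - 3.04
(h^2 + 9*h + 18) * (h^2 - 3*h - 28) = h^4 + 6*h^3 - 37*h^2 - 306*h - 504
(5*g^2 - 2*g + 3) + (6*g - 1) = 5*g^2 + 4*g + 2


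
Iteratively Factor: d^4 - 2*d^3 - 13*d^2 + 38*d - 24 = (d + 4)*(d^3 - 6*d^2 + 11*d - 6) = (d - 2)*(d + 4)*(d^2 - 4*d + 3) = (d - 2)*(d - 1)*(d + 4)*(d - 3)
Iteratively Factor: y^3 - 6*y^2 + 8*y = (y)*(y^2 - 6*y + 8) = y*(y - 2)*(y - 4)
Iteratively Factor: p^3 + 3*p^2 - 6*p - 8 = (p - 2)*(p^2 + 5*p + 4) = (p - 2)*(p + 1)*(p + 4)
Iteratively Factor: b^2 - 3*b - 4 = (b + 1)*(b - 4)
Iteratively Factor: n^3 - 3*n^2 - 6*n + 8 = (n + 2)*(n^2 - 5*n + 4) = (n - 4)*(n + 2)*(n - 1)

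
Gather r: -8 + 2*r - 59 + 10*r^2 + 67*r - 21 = 10*r^2 + 69*r - 88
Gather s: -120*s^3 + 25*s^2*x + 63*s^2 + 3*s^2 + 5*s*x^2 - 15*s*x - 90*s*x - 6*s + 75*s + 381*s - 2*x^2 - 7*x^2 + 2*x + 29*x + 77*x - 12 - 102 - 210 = -120*s^3 + s^2*(25*x + 66) + s*(5*x^2 - 105*x + 450) - 9*x^2 + 108*x - 324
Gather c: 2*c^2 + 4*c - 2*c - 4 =2*c^2 + 2*c - 4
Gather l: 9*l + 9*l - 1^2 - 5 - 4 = 18*l - 10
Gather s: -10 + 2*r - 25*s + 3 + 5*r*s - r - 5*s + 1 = r + s*(5*r - 30) - 6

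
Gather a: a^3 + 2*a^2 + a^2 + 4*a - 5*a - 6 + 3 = a^3 + 3*a^2 - a - 3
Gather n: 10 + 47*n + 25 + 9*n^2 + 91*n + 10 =9*n^2 + 138*n + 45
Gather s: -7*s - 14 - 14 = -7*s - 28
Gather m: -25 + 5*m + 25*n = 5*m + 25*n - 25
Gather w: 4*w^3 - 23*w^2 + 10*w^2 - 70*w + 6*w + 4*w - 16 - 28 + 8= 4*w^3 - 13*w^2 - 60*w - 36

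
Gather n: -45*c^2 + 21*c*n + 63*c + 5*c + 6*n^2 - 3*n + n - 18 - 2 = -45*c^2 + 68*c + 6*n^2 + n*(21*c - 2) - 20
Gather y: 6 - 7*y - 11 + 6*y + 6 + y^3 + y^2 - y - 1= y^3 + y^2 - 2*y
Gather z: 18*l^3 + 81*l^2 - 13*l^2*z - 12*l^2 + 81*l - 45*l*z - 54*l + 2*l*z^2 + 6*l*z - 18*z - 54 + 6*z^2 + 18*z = 18*l^3 + 69*l^2 + 27*l + z^2*(2*l + 6) + z*(-13*l^2 - 39*l) - 54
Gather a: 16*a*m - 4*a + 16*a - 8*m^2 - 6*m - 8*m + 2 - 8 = a*(16*m + 12) - 8*m^2 - 14*m - 6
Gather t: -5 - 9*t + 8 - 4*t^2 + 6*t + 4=-4*t^2 - 3*t + 7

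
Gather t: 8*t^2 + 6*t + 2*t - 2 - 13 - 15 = 8*t^2 + 8*t - 30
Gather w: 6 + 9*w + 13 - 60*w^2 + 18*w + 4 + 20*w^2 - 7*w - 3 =-40*w^2 + 20*w + 20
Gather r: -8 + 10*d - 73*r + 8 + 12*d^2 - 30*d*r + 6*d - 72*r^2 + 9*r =12*d^2 + 16*d - 72*r^2 + r*(-30*d - 64)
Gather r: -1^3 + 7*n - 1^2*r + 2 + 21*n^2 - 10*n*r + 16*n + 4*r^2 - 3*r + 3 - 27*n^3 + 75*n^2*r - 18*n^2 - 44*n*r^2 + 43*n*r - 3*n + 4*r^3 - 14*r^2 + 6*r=-27*n^3 + 3*n^2 + 20*n + 4*r^3 + r^2*(-44*n - 10) + r*(75*n^2 + 33*n + 2) + 4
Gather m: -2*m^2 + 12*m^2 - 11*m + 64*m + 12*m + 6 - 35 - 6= 10*m^2 + 65*m - 35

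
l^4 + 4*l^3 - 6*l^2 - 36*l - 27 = (l - 3)*(l + 1)*(l + 3)^2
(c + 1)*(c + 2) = c^2 + 3*c + 2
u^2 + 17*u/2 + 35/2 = (u + 7/2)*(u + 5)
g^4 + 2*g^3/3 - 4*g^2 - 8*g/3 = g*(g - 2)*(g + 2/3)*(g + 2)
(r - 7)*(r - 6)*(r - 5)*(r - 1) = r^4 - 19*r^3 + 125*r^2 - 317*r + 210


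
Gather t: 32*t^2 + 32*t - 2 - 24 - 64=32*t^2 + 32*t - 90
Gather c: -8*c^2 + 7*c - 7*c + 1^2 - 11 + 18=8 - 8*c^2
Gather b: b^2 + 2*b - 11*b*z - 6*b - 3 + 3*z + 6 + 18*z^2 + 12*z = b^2 + b*(-11*z - 4) + 18*z^2 + 15*z + 3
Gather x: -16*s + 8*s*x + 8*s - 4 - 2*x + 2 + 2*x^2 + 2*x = 8*s*x - 8*s + 2*x^2 - 2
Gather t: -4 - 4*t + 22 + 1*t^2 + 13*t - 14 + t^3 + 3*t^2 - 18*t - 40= t^3 + 4*t^2 - 9*t - 36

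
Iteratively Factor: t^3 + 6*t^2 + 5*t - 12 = (t - 1)*(t^2 + 7*t + 12) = (t - 1)*(t + 4)*(t + 3)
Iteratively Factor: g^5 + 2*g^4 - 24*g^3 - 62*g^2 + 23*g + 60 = (g + 4)*(g^4 - 2*g^3 - 16*g^2 + 2*g + 15) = (g + 1)*(g + 4)*(g^3 - 3*g^2 - 13*g + 15) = (g - 5)*(g + 1)*(g + 4)*(g^2 + 2*g - 3) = (g - 5)*(g + 1)*(g + 3)*(g + 4)*(g - 1)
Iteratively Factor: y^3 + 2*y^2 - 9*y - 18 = (y - 3)*(y^2 + 5*y + 6) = (y - 3)*(y + 3)*(y + 2)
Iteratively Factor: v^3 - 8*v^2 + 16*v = (v)*(v^2 - 8*v + 16) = v*(v - 4)*(v - 4)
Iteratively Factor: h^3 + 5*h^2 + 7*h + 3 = (h + 1)*(h^2 + 4*h + 3) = (h + 1)^2*(h + 3)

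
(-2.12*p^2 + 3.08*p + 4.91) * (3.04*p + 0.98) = -6.4448*p^3 + 7.2856*p^2 + 17.9448*p + 4.8118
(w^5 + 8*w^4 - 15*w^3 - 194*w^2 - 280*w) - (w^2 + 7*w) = w^5 + 8*w^4 - 15*w^3 - 195*w^2 - 287*w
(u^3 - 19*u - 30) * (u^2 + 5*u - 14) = u^5 + 5*u^4 - 33*u^3 - 125*u^2 + 116*u + 420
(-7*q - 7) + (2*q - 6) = -5*q - 13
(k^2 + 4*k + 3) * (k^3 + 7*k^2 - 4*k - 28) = k^5 + 11*k^4 + 27*k^3 - 23*k^2 - 124*k - 84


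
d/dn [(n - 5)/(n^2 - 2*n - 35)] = (n^2 - 2*n - 2*(n - 5)*(n - 1) - 35)/(-n^2 + 2*n + 35)^2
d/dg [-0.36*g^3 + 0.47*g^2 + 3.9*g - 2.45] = -1.08*g^2 + 0.94*g + 3.9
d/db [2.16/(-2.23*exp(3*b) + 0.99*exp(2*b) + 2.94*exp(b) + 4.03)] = (14.4504*exp(2*b) - 4.2768*exp(b) - 6.3504)*exp(b)/(-2.23*exp(3*b) + 0.99*exp(2*b) + 2.94*exp(b) + 4.03)^2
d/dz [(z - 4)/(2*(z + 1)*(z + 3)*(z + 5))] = (-2*z^3 + 3*z^2 + 72*z + 107)/(2*(z^6 + 18*z^5 + 127*z^4 + 444*z^3 + 799*z^2 + 690*z + 225))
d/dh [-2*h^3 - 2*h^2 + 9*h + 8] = -6*h^2 - 4*h + 9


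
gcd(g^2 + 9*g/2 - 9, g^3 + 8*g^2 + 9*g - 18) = g + 6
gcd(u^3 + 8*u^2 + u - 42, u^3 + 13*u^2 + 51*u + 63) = u^2 + 10*u + 21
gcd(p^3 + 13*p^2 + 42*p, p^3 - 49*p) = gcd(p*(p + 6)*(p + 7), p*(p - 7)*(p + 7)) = p^2 + 7*p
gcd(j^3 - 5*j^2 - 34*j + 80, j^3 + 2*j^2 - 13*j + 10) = j^2 + 3*j - 10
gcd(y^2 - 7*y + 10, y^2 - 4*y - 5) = y - 5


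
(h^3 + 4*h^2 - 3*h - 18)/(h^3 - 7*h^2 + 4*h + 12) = (h^2 + 6*h + 9)/(h^2 - 5*h - 6)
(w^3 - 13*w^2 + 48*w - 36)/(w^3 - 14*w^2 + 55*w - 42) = (w - 6)/(w - 7)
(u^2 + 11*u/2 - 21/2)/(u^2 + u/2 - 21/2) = (2*u^2 + 11*u - 21)/(2*u^2 + u - 21)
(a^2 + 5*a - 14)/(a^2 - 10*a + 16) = (a + 7)/(a - 8)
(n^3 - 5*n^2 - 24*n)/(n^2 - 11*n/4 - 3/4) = 4*n*(-n^2 + 5*n + 24)/(-4*n^2 + 11*n + 3)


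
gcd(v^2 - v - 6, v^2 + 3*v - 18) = v - 3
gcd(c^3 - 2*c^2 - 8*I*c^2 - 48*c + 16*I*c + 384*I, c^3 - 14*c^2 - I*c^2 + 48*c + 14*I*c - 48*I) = c - 8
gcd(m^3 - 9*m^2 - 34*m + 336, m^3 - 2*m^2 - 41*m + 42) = m^2 - m - 42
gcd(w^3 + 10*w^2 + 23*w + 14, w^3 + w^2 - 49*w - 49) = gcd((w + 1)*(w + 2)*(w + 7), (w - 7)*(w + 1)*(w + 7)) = w^2 + 8*w + 7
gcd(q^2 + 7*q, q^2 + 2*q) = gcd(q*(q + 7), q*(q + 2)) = q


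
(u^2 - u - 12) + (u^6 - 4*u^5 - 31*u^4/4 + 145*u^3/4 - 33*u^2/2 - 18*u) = u^6 - 4*u^5 - 31*u^4/4 + 145*u^3/4 - 31*u^2/2 - 19*u - 12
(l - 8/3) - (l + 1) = -11/3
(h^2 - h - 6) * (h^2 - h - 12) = h^4 - 2*h^3 - 17*h^2 + 18*h + 72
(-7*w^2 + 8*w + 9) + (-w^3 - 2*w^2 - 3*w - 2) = -w^3 - 9*w^2 + 5*w + 7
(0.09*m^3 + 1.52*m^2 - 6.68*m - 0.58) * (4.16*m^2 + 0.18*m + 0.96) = 0.3744*m^5 + 6.3394*m^4 - 27.4288*m^3 - 2.156*m^2 - 6.5172*m - 0.5568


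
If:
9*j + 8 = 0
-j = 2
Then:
No Solution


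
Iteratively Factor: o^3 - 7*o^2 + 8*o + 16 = (o + 1)*(o^2 - 8*o + 16) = (o - 4)*(o + 1)*(o - 4)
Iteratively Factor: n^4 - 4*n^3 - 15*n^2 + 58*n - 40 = (n - 2)*(n^3 - 2*n^2 - 19*n + 20) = (n - 2)*(n + 4)*(n^2 - 6*n + 5) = (n - 2)*(n - 1)*(n + 4)*(n - 5)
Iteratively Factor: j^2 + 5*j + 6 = (j + 2)*(j + 3)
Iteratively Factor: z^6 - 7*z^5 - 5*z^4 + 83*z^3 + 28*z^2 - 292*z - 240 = (z + 2)*(z^5 - 9*z^4 + 13*z^3 + 57*z^2 - 86*z - 120) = (z - 3)*(z + 2)*(z^4 - 6*z^3 - 5*z^2 + 42*z + 40) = (z - 3)*(z + 1)*(z + 2)*(z^3 - 7*z^2 + 2*z + 40) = (z - 5)*(z - 3)*(z + 1)*(z + 2)*(z^2 - 2*z - 8) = (z - 5)*(z - 4)*(z - 3)*(z + 1)*(z + 2)*(z + 2)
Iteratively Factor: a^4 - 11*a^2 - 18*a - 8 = (a + 1)*(a^3 - a^2 - 10*a - 8) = (a + 1)^2*(a^2 - 2*a - 8) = (a - 4)*(a + 1)^2*(a + 2)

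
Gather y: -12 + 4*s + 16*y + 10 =4*s + 16*y - 2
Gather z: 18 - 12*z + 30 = 48 - 12*z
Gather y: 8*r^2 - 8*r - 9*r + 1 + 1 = 8*r^2 - 17*r + 2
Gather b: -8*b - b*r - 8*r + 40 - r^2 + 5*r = b*(-r - 8) - r^2 - 3*r + 40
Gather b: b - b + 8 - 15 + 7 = 0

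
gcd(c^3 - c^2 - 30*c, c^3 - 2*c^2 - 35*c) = c^2 + 5*c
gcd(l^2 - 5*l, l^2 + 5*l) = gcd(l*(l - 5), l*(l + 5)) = l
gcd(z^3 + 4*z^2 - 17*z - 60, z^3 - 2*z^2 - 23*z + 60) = z^2 + z - 20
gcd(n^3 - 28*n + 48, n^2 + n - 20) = n - 4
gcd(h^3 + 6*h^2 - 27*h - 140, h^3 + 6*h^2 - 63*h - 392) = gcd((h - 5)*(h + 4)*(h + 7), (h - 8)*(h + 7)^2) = h + 7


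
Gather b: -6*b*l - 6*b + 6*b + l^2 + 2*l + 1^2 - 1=-6*b*l + l^2 + 2*l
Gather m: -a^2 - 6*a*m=-a^2 - 6*a*m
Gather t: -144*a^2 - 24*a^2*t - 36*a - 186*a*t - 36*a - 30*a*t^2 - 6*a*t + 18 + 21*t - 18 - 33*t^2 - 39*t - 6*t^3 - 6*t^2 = -144*a^2 - 72*a - 6*t^3 + t^2*(-30*a - 39) + t*(-24*a^2 - 192*a - 18)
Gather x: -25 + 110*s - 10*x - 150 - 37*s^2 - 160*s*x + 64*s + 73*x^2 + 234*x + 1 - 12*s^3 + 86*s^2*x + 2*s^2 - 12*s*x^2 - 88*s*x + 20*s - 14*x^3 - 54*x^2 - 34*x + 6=-12*s^3 - 35*s^2 + 194*s - 14*x^3 + x^2*(19 - 12*s) + x*(86*s^2 - 248*s + 190) - 168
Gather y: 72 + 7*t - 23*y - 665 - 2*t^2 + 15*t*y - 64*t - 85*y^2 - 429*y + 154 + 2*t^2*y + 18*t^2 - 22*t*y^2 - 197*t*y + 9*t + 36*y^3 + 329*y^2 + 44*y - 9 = 16*t^2 - 48*t + 36*y^3 + y^2*(244 - 22*t) + y*(2*t^2 - 182*t - 408) - 448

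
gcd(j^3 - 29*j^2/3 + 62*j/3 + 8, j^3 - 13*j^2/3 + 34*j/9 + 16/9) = j + 1/3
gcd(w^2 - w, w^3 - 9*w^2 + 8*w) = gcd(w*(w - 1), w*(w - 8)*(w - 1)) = w^2 - w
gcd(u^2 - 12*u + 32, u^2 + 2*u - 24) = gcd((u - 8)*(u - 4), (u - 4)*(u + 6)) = u - 4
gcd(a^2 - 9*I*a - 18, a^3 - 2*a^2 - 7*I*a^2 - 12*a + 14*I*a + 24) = a - 3*I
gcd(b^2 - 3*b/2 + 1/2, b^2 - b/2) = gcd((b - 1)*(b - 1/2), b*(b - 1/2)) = b - 1/2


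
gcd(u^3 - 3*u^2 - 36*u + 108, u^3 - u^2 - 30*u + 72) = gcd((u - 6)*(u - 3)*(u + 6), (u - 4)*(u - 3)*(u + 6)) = u^2 + 3*u - 18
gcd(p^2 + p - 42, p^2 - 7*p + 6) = p - 6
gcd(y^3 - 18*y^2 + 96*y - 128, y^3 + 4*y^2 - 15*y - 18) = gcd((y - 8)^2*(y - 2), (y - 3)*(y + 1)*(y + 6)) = 1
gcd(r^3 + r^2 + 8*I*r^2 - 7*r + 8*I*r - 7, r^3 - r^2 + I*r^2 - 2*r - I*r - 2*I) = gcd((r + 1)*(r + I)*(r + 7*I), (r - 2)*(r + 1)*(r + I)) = r^2 + r*(1 + I) + I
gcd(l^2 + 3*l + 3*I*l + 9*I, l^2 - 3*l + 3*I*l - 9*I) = l + 3*I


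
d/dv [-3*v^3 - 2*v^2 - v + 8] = -9*v^2 - 4*v - 1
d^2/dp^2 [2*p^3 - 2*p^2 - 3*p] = 12*p - 4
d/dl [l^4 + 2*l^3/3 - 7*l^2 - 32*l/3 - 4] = 4*l^3 + 2*l^2 - 14*l - 32/3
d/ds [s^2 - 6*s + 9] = 2*s - 6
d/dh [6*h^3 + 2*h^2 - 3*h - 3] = 18*h^2 + 4*h - 3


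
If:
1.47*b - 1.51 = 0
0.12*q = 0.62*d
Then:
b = 1.03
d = 0.193548387096774*q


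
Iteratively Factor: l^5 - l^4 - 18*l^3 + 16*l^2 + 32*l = (l)*(l^4 - l^3 - 18*l^2 + 16*l + 32) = l*(l - 2)*(l^3 + l^2 - 16*l - 16) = l*(l - 2)*(l + 1)*(l^2 - 16) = l*(l - 4)*(l - 2)*(l + 1)*(l + 4)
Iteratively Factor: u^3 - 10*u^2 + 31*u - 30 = (u - 2)*(u^2 - 8*u + 15) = (u - 5)*(u - 2)*(u - 3)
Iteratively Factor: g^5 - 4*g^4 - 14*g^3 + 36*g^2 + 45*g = (g)*(g^4 - 4*g^3 - 14*g^2 + 36*g + 45) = g*(g - 5)*(g^3 + g^2 - 9*g - 9) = g*(g - 5)*(g - 3)*(g^2 + 4*g + 3) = g*(g - 5)*(g - 3)*(g + 1)*(g + 3)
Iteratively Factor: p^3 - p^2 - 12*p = (p)*(p^2 - p - 12) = p*(p - 4)*(p + 3)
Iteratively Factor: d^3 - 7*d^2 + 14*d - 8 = (d - 1)*(d^2 - 6*d + 8) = (d - 4)*(d - 1)*(d - 2)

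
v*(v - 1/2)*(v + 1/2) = v^3 - v/4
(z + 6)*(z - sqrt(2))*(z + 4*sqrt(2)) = z^3 + 3*sqrt(2)*z^2 + 6*z^2 - 8*z + 18*sqrt(2)*z - 48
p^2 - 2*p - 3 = (p - 3)*(p + 1)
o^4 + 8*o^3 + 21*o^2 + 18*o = o*(o + 2)*(o + 3)^2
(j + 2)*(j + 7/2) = j^2 + 11*j/2 + 7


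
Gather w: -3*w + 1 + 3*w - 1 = 0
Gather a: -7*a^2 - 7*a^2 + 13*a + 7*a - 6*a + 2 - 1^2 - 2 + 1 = -14*a^2 + 14*a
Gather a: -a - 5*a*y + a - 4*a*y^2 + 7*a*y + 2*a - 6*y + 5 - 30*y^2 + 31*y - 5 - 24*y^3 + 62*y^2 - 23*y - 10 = a*(-4*y^2 + 2*y + 2) - 24*y^3 + 32*y^2 + 2*y - 10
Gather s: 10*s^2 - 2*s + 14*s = 10*s^2 + 12*s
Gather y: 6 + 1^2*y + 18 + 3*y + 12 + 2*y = 6*y + 36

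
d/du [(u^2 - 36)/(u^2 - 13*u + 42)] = -13/(u^2 - 14*u + 49)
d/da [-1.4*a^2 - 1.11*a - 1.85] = -2.8*a - 1.11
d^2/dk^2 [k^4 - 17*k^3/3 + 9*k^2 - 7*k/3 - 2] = 12*k^2 - 34*k + 18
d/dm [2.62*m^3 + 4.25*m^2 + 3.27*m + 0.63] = 7.86*m^2 + 8.5*m + 3.27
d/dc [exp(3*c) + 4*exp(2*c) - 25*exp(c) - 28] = (3*exp(2*c) + 8*exp(c) - 25)*exp(c)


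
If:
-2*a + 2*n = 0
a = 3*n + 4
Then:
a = -2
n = -2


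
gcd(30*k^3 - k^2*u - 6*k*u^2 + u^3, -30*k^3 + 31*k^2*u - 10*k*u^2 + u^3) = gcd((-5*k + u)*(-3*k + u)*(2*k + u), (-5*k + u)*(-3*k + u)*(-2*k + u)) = 15*k^2 - 8*k*u + u^2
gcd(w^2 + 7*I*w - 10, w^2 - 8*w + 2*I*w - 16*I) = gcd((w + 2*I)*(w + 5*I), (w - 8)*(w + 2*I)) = w + 2*I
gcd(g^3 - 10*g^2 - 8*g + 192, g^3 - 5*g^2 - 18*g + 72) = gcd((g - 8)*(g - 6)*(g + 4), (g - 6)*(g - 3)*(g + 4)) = g^2 - 2*g - 24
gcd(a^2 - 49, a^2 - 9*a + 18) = 1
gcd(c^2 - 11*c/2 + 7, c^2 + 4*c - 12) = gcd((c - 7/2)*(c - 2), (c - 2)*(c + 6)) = c - 2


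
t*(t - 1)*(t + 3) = t^3 + 2*t^2 - 3*t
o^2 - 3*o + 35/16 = (o - 7/4)*(o - 5/4)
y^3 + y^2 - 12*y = y*(y - 3)*(y + 4)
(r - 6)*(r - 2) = r^2 - 8*r + 12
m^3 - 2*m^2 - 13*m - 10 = (m - 5)*(m + 1)*(m + 2)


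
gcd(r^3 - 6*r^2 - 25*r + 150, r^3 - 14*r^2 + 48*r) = r - 6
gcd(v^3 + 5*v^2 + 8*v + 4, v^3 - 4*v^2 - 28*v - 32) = v^2 + 4*v + 4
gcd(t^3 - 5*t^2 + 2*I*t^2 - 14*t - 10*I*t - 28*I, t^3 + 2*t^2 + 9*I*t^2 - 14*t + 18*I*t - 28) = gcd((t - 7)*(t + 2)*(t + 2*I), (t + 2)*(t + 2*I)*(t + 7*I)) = t^2 + t*(2 + 2*I) + 4*I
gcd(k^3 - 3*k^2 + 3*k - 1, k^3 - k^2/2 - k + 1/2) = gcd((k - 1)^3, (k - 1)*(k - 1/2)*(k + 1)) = k - 1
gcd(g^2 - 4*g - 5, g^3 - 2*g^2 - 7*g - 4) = g + 1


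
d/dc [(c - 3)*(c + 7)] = 2*c + 4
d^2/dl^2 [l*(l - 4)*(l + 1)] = 6*l - 6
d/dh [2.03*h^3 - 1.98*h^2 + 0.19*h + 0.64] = 6.09*h^2 - 3.96*h + 0.19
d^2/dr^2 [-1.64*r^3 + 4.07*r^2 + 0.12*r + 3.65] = 8.14 - 9.84*r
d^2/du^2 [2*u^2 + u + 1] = 4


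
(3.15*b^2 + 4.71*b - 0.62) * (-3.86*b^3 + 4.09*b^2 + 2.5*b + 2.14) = -12.159*b^5 - 5.2971*b^4 + 29.5321*b^3 + 15.9802*b^2 + 8.5294*b - 1.3268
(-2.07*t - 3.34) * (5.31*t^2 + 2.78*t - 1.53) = -10.9917*t^3 - 23.49*t^2 - 6.1181*t + 5.1102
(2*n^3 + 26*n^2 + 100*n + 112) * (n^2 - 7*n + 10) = 2*n^5 + 12*n^4 - 62*n^3 - 328*n^2 + 216*n + 1120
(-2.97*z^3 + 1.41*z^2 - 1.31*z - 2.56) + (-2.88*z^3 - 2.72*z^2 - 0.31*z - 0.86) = -5.85*z^3 - 1.31*z^2 - 1.62*z - 3.42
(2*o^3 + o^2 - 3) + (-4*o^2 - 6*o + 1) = 2*o^3 - 3*o^2 - 6*o - 2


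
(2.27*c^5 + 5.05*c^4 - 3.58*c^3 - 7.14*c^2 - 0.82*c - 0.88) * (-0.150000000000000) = -0.3405*c^5 - 0.7575*c^4 + 0.537*c^3 + 1.071*c^2 + 0.123*c + 0.132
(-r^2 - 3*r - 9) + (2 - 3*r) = -r^2 - 6*r - 7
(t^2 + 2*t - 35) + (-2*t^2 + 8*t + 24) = -t^2 + 10*t - 11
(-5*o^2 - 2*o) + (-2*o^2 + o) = -7*o^2 - o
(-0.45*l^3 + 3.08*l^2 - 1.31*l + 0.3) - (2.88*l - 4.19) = -0.45*l^3 + 3.08*l^2 - 4.19*l + 4.49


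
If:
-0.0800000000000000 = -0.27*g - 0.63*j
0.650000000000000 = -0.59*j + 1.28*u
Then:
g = 2.86691776522285 - 5.06214689265537*u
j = 2.16949152542373*u - 1.10169491525424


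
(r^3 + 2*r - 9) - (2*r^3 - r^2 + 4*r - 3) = -r^3 + r^2 - 2*r - 6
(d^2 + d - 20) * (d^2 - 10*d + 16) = d^4 - 9*d^3 - 14*d^2 + 216*d - 320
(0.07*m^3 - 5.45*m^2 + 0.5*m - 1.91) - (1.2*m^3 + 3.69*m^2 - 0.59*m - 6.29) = -1.13*m^3 - 9.14*m^2 + 1.09*m + 4.38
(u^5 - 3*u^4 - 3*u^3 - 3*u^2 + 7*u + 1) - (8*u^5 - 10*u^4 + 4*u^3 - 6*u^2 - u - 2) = -7*u^5 + 7*u^4 - 7*u^3 + 3*u^2 + 8*u + 3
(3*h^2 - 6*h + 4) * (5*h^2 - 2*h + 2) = 15*h^4 - 36*h^3 + 38*h^2 - 20*h + 8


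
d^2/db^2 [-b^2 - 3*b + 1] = -2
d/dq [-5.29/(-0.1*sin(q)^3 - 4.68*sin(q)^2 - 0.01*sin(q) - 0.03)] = (-49.5144*sin(q) + 0.7935*cos(2*q) - 0.8464)*cos(q)/(0.1*sin(q)^3 + 4.68*sin(q)^2 + 0.01*sin(q) + 0.03)^2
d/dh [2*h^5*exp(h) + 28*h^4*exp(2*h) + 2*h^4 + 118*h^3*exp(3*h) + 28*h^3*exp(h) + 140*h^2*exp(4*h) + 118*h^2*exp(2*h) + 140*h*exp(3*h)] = 2*h^5*exp(h) + 56*h^4*exp(2*h) + 10*h^4*exp(h) + 354*h^3*exp(3*h) + 112*h^3*exp(2*h) + 28*h^3*exp(h) + 8*h^3 + 560*h^2*exp(4*h) + 354*h^2*exp(3*h) + 236*h^2*exp(2*h) + 84*h^2*exp(h) + 280*h*exp(4*h) + 420*h*exp(3*h) + 236*h*exp(2*h) + 140*exp(3*h)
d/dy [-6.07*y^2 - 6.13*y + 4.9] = -12.14*y - 6.13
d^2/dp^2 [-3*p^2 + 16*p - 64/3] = -6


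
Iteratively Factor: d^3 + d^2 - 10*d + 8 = (d - 2)*(d^2 + 3*d - 4) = (d - 2)*(d + 4)*(d - 1)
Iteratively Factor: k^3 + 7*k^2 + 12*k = (k)*(k^2 + 7*k + 12) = k*(k + 3)*(k + 4)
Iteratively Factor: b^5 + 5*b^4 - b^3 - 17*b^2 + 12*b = (b + 4)*(b^4 + b^3 - 5*b^2 + 3*b) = (b + 3)*(b + 4)*(b^3 - 2*b^2 + b) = b*(b + 3)*(b + 4)*(b^2 - 2*b + 1) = b*(b - 1)*(b + 3)*(b + 4)*(b - 1)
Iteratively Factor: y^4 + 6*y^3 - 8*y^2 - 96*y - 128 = (y - 4)*(y^3 + 10*y^2 + 32*y + 32) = (y - 4)*(y + 4)*(y^2 + 6*y + 8) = (y - 4)*(y + 4)^2*(y + 2)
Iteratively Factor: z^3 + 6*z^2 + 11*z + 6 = (z + 2)*(z^2 + 4*z + 3) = (z + 2)*(z + 3)*(z + 1)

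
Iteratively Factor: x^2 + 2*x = (x)*(x + 2)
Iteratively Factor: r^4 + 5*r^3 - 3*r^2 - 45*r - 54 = (r + 3)*(r^3 + 2*r^2 - 9*r - 18) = (r + 3)^2*(r^2 - r - 6) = (r - 3)*(r + 3)^2*(r + 2)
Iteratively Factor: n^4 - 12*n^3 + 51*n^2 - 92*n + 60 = (n - 2)*(n^3 - 10*n^2 + 31*n - 30) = (n - 2)^2*(n^2 - 8*n + 15) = (n - 3)*(n - 2)^2*(n - 5)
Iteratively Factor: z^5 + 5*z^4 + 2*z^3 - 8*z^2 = (z)*(z^4 + 5*z^3 + 2*z^2 - 8*z) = z*(z + 4)*(z^3 + z^2 - 2*z) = z*(z - 1)*(z + 4)*(z^2 + 2*z) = z*(z - 1)*(z + 2)*(z + 4)*(z)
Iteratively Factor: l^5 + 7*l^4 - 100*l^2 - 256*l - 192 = (l + 4)*(l^4 + 3*l^3 - 12*l^2 - 52*l - 48) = (l + 2)*(l + 4)*(l^3 + l^2 - 14*l - 24) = (l + 2)^2*(l + 4)*(l^2 - l - 12) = (l + 2)^2*(l + 3)*(l + 4)*(l - 4)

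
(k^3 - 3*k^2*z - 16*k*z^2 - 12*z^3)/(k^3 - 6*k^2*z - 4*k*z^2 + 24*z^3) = (-k - z)/(-k + 2*z)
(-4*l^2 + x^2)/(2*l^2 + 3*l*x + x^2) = (-2*l + x)/(l + x)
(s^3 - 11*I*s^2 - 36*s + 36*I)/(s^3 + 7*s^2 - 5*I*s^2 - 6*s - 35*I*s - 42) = (s - 6*I)/(s + 7)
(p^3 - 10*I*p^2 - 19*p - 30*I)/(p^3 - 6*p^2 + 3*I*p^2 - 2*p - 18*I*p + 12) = (p^2 - 11*I*p - 30)/(p^2 + 2*p*(-3 + I) - 12*I)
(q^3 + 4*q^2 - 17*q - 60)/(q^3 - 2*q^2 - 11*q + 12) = (q + 5)/(q - 1)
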